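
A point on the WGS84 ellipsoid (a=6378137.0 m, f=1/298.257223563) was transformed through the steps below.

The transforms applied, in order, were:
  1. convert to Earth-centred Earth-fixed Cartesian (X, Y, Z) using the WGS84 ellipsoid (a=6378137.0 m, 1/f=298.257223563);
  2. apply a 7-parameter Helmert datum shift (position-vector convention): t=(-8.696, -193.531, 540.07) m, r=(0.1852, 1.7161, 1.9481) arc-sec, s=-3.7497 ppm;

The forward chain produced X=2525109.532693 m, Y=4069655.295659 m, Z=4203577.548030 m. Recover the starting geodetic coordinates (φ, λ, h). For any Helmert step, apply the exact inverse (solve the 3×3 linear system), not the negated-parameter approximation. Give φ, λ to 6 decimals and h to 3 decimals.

start: X=2525109.5327, Y=4069655.2957, Z=4203577.5480 m
→ Helmert⁻¹: X=2525131.1664, Y=4069844.0123, Z=4203070.5928
→ geod (Bowring, a=6378137.000): φ=41.45927000°, λ=58.18250300°, h=3454.7980 m

φ=41.459270°, λ=58.182503°, h=3454.798 m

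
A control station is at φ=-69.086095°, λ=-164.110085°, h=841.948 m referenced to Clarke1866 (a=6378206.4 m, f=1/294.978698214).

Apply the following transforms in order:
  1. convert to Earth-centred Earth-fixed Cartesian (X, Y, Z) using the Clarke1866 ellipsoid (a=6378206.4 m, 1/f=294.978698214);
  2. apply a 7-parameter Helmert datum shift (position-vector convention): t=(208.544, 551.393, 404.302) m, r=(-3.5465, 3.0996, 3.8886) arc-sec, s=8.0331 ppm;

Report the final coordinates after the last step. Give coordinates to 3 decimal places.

X=-2196468.190 m, Y=-624891.868 m, Z=-5935608.213 m

start: φ=-69.086095°, λ=-164.110085°, h=841.948 m
→ ECEF (a=6378206.400, f=1/294.978698214): X=-2196581.6739, Y=-625294.7630, Z=-5936008.5905
→ Helmert 7p (PV): X=-2196468.1896, Y=-624891.8684, Z=-5935608.2128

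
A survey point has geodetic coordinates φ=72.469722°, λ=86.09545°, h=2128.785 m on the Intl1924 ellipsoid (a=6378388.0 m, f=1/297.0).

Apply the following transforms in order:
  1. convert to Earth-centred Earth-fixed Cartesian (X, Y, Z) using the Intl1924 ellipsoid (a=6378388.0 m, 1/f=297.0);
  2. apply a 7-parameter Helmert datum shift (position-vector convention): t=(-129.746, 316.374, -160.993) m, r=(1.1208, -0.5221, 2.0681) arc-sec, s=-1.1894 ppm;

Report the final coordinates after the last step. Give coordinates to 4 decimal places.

start: φ=72.469722°, λ=86.095450°, h=2128.785 m
→ ECEF (a=6378388.000, f=1/297.0): X=131270.7699, Y=1923298.3189, Z=6061853.3295
→ Helmert 7p (PV): X=131106.2402, Y=1923580.7827, Z=6061695.9096

X=131106.2402 m, Y=1923580.7827 m, Z=6061695.9096 m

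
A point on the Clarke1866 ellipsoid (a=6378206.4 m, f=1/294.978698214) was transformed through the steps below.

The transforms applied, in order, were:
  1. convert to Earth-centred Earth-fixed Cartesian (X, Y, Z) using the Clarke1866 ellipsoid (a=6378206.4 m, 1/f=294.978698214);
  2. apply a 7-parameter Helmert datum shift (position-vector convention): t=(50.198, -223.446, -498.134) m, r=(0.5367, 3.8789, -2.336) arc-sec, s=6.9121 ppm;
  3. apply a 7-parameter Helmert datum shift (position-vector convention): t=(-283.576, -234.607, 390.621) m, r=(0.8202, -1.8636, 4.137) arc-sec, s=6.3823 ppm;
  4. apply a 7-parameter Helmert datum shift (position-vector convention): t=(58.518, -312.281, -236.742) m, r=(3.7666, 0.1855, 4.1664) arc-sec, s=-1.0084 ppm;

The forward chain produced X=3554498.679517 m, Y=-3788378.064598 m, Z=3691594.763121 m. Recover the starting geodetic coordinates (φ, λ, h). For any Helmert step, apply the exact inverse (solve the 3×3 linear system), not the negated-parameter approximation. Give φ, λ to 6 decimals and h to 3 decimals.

start: X=3554498.6795, Y=-3788378.0646, Z=3691594.7631 m
→ Helmert⁻¹: X=3554363.9092, Y=-3788073.9812, Z=3691907.5985
→ Helmert⁻¹: X=3554582.1786, Y=-3787871.8136, Z=3691476.3639
→ Helmert⁻¹: X=3554480.8765, Y=-3787572.3252, Z=3692025.6776
→ geod (Bowring, a=6378206.400): φ=35.58887500°, λ=-46.81838400°, h=1759.0350 m

φ=35.588875°, λ=-46.818384°, h=1759.035 m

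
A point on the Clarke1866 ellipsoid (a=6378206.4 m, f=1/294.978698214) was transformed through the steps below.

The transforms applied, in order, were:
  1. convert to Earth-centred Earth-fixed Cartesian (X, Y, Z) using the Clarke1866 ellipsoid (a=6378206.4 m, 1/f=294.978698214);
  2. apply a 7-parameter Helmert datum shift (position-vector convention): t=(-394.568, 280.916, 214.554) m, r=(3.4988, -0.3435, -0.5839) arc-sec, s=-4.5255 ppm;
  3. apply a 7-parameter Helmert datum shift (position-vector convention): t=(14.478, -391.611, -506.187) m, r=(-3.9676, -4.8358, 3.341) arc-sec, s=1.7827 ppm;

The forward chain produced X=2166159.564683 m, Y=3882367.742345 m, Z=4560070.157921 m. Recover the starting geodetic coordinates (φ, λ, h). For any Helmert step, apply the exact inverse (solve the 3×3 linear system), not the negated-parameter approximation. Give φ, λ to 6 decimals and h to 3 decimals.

start: X=2166159.5647, Y=3882367.7423, Z=4560070.1579 m
→ Helmert⁻¹: X=2166311.0358, Y=3882629.6173, Z=4560592.1107
→ Helmert⁻¹: X=2166712.0132, Y=3882449.7599, Z=4560328.7298
→ geod (Bowring, a=6378206.400): φ=45.92088900°, λ=60.83505000°, h=1945.3290 m

φ=45.920889°, λ=60.835050°, h=1945.329 m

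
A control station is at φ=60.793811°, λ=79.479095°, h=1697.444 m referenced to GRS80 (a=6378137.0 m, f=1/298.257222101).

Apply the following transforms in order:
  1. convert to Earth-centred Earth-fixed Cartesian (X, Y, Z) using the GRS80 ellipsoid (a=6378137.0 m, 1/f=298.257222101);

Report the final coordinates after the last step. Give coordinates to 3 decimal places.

start: φ=60.793811°, λ=79.479095°, h=1697.444 m
→ ECEF (a=6378137.000, f=1/298.257222101): X=569882.6909, Y=3068563.1006, Z=5545649.5713

X=569882.691 m, Y=3068563.101 m, Z=5545649.571 m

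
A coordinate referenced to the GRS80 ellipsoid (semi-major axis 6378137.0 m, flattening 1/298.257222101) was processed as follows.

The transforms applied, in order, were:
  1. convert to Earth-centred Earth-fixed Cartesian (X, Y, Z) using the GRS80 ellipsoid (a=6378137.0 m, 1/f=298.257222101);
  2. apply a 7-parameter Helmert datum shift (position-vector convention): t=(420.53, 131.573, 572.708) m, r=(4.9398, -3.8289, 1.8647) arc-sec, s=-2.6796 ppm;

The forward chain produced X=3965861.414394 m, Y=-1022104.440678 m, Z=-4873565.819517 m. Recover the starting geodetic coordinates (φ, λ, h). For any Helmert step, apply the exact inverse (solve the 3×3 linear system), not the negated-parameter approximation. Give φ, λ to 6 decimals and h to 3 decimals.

start: X=3965861.4144, Y=-1022104.4407, Z=-4873565.8195 m
→ Helmert⁻¹: X=3965351.7875, Y=-1022391.3323, Z=-4874200.7122
→ geod (Bowring, a=6378137.000): φ=-50.15429900°, λ=-14.45775900°, h=517.5750 m

φ=-50.154299°, λ=-14.457759°, h=517.575 m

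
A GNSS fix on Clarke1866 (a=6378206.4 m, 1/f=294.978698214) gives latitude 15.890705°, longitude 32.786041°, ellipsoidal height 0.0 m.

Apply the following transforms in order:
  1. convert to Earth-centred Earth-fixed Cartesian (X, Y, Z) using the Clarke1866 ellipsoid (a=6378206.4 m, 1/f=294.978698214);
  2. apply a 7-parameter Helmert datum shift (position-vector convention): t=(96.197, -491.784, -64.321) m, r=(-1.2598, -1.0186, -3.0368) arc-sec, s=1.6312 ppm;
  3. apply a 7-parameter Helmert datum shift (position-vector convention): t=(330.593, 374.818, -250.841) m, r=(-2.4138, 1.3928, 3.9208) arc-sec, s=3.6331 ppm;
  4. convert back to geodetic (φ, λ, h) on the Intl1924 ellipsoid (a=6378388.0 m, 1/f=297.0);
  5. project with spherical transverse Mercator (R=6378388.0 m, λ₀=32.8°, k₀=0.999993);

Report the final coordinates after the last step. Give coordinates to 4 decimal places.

start: φ=15.890705°, λ=32.786041°, h=0.000 m
→ ECEF (a=6378206.400, f=1/294.978698214): X=5158547.3346, Y=3322678.4288, Z=1734992.9300
→ Helmert 7p (PV): X=5158692.2976, Y=3322126.7131, Z=1734936.6197
→ Helmert 7p (PV): X=5158990.1987, Y=3322631.9635, Z=1734618.3707
→ geod (Bowring, a=6378388.000): φ=15.88589512°, λ=32.78343712°, h=38.8088 m
→ tm (R=6378388.0, λ₀=32.8°): E=-1773.4132, N=1768467.0392

E=-1773.4132 m, N=1768467.0392 m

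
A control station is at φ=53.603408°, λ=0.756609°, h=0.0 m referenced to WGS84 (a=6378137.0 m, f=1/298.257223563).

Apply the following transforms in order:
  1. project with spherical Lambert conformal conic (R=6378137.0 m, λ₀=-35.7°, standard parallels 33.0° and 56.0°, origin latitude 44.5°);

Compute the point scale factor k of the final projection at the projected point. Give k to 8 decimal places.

0.99193985

start: φ=53.603408°, λ=0.756609°, h=0.000 m
→ into lcc (λ₀=-35.7°): φ=53.60340800°, λ−λ₀=36.45660900°
scale k = 0.99193985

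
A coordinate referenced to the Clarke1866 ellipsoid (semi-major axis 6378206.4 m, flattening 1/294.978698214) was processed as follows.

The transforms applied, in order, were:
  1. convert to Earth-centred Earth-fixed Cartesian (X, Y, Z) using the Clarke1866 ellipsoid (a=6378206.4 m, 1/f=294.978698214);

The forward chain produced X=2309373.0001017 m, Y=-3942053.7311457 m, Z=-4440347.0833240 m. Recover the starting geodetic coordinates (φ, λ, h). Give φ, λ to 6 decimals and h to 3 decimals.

start: X=2309373.0001, Y=-3942053.7311, Z=-4440347.0833 m
→ geod (Bowring, a=6378206.400): φ=-44.37817900°, λ=-59.63695200°, h=3326.9560 m

φ=-44.378179°, λ=-59.636952°, h=3326.956 m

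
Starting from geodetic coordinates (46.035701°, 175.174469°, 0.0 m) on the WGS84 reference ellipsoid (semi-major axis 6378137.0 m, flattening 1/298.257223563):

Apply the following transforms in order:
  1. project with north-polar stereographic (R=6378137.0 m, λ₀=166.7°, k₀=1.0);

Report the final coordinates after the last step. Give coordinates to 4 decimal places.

E=758837.7700 m, N=-5093025.4770 m

start: φ=46.035701°, λ=175.174469°, h=0.000 m
→ stereo (R=6378137.0, λ₀=166.7°): E=758837.7700, N=-5093025.4770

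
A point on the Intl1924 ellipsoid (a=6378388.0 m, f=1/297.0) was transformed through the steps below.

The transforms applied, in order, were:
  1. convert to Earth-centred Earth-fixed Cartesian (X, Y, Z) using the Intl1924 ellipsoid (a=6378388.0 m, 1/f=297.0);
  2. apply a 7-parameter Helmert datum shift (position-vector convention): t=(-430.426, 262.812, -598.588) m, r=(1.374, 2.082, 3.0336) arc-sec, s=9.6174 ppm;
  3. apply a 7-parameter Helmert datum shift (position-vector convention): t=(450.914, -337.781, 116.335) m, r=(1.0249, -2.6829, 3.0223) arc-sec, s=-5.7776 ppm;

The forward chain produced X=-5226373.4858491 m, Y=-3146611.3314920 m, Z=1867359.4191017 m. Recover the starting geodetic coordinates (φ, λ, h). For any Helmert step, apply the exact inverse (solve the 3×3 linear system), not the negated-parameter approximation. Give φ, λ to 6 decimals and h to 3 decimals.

start: X=-5226373.4858, Y=-3146611.3315, Z=1867359.4191 m
→ Helmert⁻¹: X=-5226876.4098, Y=-3146205.8630, Z=1867337.4917
→ Helmert⁻¹: X=-5226460.8479, Y=-3146349.1047, Z=1867886.3191
→ geod (Bowring, a=6378388.000): φ=17.13242900°, λ=-148.95190100°, h=3461.7500 m

φ=17.132429°, λ=-148.951901°, h=3461.750 m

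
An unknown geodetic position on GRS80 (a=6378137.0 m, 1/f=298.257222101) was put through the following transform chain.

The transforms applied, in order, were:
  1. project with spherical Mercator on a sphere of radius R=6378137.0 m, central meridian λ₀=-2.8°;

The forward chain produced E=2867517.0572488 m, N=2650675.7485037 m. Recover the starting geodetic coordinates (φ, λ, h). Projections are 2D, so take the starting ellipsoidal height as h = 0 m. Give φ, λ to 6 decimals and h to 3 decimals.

φ=23.154188°, λ=22.959344°, h=0.000 m

start: E=2867517.0572, N=2650675.7485 m
→ merc⁻¹: φ=23.15418800°, λ=22.95934400°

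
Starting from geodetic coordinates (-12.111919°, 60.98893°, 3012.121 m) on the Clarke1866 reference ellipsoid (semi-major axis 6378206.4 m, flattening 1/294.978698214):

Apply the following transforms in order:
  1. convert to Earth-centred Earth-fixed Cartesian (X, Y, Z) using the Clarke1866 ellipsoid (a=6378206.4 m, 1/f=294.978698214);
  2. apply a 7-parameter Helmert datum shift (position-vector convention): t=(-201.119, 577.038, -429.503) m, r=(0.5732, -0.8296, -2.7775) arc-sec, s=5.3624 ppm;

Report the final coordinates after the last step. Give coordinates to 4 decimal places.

start: φ=-12.111919°, λ=60.988930°, h=3012.121 m
→ ECEF (a=6378206.400, f=1/294.978698214): X=3026314.6789, Y=5457129.3780, Z=-1330059.4750
→ Helmert 7p (PV): X=3026208.6222, Y=5457698.6238, Z=-1330468.7732

X=3026208.6222 m, Y=5457698.6238 m, Z=-1330468.7732 m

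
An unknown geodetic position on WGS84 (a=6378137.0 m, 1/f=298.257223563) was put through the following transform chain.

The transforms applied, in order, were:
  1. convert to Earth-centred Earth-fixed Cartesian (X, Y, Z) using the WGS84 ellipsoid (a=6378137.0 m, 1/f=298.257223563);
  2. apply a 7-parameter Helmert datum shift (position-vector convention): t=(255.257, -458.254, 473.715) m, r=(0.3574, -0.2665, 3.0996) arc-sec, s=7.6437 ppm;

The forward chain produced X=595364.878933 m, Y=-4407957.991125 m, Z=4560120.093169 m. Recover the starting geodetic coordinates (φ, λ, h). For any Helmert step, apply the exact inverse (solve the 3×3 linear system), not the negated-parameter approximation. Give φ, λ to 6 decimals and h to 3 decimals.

φ=45.905743°, λ=-82.311084°, h=2304.076 m

start: X=595364.8789, Y=-4407957.9911, Z=4560120.0932 m
→ Helmert⁻¹: X=595044.7320, Y=-4407467.0891, Z=4559618.3940
→ geod (Bowring, a=6378137.000): φ=45.90574300°, λ=-82.31108400°, h=2304.0760 m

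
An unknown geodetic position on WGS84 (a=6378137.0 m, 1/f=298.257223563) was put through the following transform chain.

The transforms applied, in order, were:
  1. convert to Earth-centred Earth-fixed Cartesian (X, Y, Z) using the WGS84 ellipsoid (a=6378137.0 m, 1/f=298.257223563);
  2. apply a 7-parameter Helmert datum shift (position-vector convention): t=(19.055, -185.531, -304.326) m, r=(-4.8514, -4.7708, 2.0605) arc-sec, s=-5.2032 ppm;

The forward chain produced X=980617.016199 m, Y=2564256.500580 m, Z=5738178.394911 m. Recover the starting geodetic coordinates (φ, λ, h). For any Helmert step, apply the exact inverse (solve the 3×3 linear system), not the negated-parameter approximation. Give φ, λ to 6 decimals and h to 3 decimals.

start: X=980617.0162, Y=2564256.5006, Z=5738178.3949 m
→ Helmert⁻¹: X=980761.4096, Y=2564310.6054, Z=5738550.2083
→ geod (Bowring, a=6378137.000): φ=64.58187700°, λ=69.06985100°, h=769.7620 m

φ=64.581877°, λ=69.069851°, h=769.762 m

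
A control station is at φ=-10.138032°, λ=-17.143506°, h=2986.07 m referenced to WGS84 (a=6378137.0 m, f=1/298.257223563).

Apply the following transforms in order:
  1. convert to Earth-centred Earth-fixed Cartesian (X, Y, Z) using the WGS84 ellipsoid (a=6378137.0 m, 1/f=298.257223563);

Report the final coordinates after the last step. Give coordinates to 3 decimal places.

X=6003024.042 m, Y=-1851762.138 m, Z=-1115806.476 m

start: φ=-10.138032°, λ=-17.143506°, h=2986.070 m
→ ECEF (a=6378137.000, f=1/298.257223563): X=6003024.0417, Y=-1851762.1379, Z=-1115806.4755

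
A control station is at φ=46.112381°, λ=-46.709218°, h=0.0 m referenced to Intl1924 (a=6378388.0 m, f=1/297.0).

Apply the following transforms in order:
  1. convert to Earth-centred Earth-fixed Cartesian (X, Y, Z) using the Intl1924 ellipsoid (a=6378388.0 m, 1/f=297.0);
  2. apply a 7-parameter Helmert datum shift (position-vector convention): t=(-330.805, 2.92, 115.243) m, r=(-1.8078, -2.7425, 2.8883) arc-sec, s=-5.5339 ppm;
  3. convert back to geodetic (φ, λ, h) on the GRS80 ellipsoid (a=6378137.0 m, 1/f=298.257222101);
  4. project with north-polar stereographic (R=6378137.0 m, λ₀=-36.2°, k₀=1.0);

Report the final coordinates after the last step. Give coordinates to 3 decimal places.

start: φ=46.112381°, λ=-46.709218°, h=0.000 m
→ ECEF (a=6378388.000, f=1/297.0): X=3037336.3394, Y=-3224182.1427, Z=4573999.4398
→ Helmert 7p (PV): X=3036973.0580, Y=-3224078.7607, Z=4574158.0131
→ geod (Bowring, a=6378137.000): φ=46.11465150°, λ=-46.71172158°, h=93.0548 m
→ stereo (R=6378137.0, λ₀=-36.2°): E=-937547.3508, N=-5052783.6882

E=-937547.351 m, N=-5052783.688 m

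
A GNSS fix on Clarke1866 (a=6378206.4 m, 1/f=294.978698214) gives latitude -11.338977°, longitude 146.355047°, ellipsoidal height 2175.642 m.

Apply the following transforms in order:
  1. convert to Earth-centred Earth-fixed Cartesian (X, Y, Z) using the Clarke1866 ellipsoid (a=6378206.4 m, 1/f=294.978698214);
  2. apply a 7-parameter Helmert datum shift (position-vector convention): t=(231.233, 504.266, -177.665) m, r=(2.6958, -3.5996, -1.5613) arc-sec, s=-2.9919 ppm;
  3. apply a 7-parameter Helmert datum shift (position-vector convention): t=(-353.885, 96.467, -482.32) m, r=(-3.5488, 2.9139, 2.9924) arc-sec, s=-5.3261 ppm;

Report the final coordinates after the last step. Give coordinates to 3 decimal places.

X=-5208688.256 m, Y=3467002.389 m, Z=-1246823.359 m

start: φ=-11.338977°, λ=146.355047°, h=2175.642 m
→ ECEF (a=6378206.400, f=1/294.978698214): X=-5208589.0083, Y=3466471.7838, Z=-1246142.0761
→ Helmert 7p (PV): X=-5208294.2059, Y=3467021.3908, Z=-1246361.6042
→ Helmert 7p (PV): X=-5208688.2560, Y=3467002.3892, Z=-1246823.3588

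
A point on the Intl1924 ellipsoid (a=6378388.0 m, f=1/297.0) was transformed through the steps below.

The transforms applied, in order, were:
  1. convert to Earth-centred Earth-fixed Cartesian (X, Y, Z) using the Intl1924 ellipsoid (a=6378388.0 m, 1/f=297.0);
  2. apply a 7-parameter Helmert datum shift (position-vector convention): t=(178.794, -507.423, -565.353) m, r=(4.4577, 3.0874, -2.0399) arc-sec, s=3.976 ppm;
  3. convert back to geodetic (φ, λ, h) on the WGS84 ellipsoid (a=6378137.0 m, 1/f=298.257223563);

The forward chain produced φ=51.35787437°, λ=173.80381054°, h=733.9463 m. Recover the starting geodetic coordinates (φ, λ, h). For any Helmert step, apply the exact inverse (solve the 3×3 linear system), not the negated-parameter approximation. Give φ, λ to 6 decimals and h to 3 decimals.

φ=51.359232°, λ=173.795999°, h=1099.734 m

start: φ=51.357874°, λ=173.803811°, h=733.946 m
→ ECEF (a=6378137.000, f=1/298.257223563): X=-3968151.9475, Y=430812.2314, Z=4959076.9278
→ Helmert⁻¹: X=-3968393.4650, Y=431385.8768, Z=4959553.8389
→ geod (Bowring, a=6378388.000): φ=51.35923200°, λ=173.79599900°, h=1099.7340 m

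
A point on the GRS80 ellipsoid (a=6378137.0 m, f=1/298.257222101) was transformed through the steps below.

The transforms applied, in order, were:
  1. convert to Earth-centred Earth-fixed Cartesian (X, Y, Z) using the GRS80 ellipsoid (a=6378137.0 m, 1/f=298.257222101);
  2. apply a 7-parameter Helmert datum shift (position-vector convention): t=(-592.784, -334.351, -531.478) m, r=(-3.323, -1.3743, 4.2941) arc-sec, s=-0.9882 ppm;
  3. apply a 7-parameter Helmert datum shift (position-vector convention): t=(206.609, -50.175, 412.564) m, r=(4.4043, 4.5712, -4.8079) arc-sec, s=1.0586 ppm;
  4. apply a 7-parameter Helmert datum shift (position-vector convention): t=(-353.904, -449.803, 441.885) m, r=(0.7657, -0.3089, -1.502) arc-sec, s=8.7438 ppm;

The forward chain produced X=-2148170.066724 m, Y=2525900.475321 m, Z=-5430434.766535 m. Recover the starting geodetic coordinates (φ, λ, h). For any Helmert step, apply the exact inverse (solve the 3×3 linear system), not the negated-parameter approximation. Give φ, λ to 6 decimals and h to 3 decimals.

φ=-58.763735°, λ=130.360761°, h=500.271 m

start: X=-2148170.0667, Y=2525900.4753, Z=-5430434.7665 m
→ Helmert⁻¹: X=-2147823.9122, Y=2526292.3879, Z=-5430835.3270
→ Helmert⁻¹: X=-2147966.7624, Y=2526173.8472, Z=-5431343.6848
→ Helmert⁻¹: X=-2147359.6839, Y=2526642.8910, Z=-5430762.5610
→ geod (Bowring, a=6378137.000): φ=-58.76373500°, λ=130.36076100°, h=500.2710 m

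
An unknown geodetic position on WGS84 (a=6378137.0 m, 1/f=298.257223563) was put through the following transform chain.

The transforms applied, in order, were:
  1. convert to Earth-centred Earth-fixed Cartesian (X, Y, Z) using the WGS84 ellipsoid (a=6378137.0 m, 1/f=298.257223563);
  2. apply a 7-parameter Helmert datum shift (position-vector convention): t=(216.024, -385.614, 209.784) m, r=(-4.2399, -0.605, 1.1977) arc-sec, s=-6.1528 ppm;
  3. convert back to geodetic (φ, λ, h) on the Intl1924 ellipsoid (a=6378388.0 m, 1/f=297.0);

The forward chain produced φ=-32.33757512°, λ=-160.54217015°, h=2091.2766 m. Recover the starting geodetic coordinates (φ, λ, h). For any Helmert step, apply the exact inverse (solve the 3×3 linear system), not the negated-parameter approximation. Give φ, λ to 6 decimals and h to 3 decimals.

φ=-32.338300°, λ=-160.547861°, h=2531.291 m

start: φ=-32.337575°, λ=-160.542170°, h=2091.277 m
→ ECEF (a=6378388.000, f=1/297.0): X=-5087939.5560, Y=-1797520.6331, Z=-3393287.5986
→ Helmert⁻¹: X=-5088207.2750, Y=-1797046.7750, Z=-3393540.2773
→ geod (Bowring, a=6378137.000): φ=-32.33830000°, λ=-160.54786100°, h=2531.2910 m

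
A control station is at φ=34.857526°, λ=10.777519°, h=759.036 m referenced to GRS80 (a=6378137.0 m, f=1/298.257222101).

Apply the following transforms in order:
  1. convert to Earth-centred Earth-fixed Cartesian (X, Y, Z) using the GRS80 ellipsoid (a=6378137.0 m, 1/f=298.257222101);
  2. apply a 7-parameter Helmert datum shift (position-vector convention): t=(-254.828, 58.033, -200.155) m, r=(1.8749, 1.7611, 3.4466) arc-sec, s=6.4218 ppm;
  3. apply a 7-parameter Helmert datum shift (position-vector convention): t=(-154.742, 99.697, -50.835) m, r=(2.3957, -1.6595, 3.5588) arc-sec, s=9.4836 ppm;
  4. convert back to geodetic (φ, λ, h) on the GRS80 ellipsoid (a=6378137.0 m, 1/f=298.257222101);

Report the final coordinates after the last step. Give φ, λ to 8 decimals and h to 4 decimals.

φ=34.85778201°, λ=10.78118691°, h=411.0551 m

start: φ=34.857526°, λ=10.777519°, h=759.036 m
→ ECEF (a=6378137.000, f=1/298.257222101): X=5147667.8062, Y=979877.0322, Z=3625341.9827
→ Helmert 7p (PV): X=5147460.6156, Y=979994.4200, Z=3625130.0645
→ Helmert 7p (PV): X=5147308.6153, Y=980150.1186, Z=3625166.4054
→ geod (Bowring, a=6378137.000): φ=34.85778201°, λ=10.78118691°, h=411.0551 m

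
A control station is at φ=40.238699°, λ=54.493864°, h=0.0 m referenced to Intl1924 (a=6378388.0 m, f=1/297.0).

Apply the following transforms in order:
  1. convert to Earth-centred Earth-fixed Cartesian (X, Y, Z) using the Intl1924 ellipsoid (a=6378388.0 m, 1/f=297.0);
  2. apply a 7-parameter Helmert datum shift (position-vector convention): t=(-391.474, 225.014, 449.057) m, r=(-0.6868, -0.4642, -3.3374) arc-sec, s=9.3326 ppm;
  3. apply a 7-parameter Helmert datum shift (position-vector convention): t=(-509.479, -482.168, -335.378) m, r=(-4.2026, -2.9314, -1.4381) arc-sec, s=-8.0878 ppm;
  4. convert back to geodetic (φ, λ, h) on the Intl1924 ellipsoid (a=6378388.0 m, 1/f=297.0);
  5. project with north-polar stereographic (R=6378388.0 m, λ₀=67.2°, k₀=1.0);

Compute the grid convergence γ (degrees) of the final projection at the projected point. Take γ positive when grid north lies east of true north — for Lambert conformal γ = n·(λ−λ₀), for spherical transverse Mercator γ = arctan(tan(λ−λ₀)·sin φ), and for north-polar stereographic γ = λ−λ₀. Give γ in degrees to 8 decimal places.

-12.69928969

start: φ=40.238699°, λ=54.493864°, h=0.000 m
→ ECEF (a=6378388.000, f=1/297.0): X=2831845.2413, Y=3969201.4007, Z=4098322.3878
→ Helmert 7p (PV): X=2831535.1953, Y=3969431.2838, Z=4098802.8495
→ Helmert 7p (PV): X=2830972.2395, Y=3968980.7818, Z=4098393.6866
→ geod (Bowring, a=6378388.000): φ=40.24318363°, λ=54.50071031°, h=-478.0399 m
→ into stereo (λ₀=67.2°): φ=40.24318363°, λ−λ₀=-12.69928969°
convergence γ = -12.69928969°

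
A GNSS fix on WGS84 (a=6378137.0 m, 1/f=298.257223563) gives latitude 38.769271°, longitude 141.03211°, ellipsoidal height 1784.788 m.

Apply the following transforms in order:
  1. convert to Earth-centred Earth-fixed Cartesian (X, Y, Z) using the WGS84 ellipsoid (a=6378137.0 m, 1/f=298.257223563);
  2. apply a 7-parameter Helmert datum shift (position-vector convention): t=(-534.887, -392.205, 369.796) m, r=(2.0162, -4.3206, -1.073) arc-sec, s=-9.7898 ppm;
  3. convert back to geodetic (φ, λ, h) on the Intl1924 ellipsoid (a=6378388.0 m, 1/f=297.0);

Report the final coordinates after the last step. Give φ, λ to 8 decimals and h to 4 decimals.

start: φ=38.769271°, λ=141.032110°, h=1784.788 m
→ ECEF (a=6378137.000, f=1/298.257223563): X=-3872563.2374, Y=3132348.0619, Z=3973496.4257
→ Helmert 7p (PV): X=-3873127.1498, Y=3131906.4971, Z=3973776.8225
→ geod (Bowring, a=6378388.000): φ=38.77113580°, λ=141.04013851°, h=1870.4940 m

φ=38.77113580°, λ=141.04013851°, h=1870.4940 m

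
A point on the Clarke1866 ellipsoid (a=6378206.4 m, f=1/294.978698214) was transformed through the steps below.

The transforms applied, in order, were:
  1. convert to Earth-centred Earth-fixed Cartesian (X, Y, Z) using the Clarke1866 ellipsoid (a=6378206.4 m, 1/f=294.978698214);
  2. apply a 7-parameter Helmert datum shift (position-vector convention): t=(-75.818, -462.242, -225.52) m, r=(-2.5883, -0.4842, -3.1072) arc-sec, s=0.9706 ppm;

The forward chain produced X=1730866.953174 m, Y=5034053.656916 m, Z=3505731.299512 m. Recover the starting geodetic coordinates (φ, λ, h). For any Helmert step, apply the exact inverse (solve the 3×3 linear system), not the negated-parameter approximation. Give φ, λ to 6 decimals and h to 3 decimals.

φ=33.546360°, λ=71.026880°, h=2851.354 m

start: X=1730866.9532, Y=5034053.6569, Z=3505731.2995 m
→ Helmert⁻¹: X=1730873.4811, Y=5034493.0916, Z=3506012.5285
→ geod (Bowring, a=6378206.400): φ=33.54636000°, λ=71.02688000°, h=2851.3540 m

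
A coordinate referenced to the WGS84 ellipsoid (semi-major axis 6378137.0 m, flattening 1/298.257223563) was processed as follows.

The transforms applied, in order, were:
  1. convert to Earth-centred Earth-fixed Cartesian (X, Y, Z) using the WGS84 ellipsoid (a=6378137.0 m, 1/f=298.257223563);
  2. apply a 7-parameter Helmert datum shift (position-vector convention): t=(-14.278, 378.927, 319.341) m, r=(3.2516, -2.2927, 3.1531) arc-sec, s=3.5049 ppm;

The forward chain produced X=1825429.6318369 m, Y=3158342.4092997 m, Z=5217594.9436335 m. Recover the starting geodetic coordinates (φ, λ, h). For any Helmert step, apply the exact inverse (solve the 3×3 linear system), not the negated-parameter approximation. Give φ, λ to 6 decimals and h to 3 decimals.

φ=55.220472°, λ=59.969152°, h=2148.259 m

start: X=1825429.6318, Y=3158342.4093, Z=5217594.9436 m
→ Helmert⁻¹: X=1825543.7780, Y=3158006.7523, Z=5217187.2417
→ geod (Bowring, a=6378137.000): φ=55.22047200°, λ=59.96915200°, h=2148.2590 m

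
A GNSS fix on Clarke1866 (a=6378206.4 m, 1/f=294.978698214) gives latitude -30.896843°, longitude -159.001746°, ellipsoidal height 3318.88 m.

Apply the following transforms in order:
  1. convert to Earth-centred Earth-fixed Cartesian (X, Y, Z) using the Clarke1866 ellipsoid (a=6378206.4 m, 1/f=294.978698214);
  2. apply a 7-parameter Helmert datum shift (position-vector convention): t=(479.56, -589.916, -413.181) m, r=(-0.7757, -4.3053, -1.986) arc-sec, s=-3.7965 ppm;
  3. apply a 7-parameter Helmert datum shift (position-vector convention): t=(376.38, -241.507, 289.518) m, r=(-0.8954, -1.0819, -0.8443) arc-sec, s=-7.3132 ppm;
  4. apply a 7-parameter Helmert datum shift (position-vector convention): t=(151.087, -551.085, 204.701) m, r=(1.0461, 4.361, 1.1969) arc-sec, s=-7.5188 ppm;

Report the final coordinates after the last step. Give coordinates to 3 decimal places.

start: φ=-30.896843°, λ=-159.001746°, h=3318.880 m
→ ECEF (a=6378206.400, f=1/294.978698214): X=-5116859.2016, Y=-1963999.3173, Z=-3257613.0149
→ Helmert 7p (PV): X=-5116311.1307, Y=-1964544.7608, Z=-3258113.2446
→ Helmert 7p (PV): X=-5115888.2861, Y=-1964765.1018, Z=-3257818.2071
→ Helmert 7p (PV): X=-5115756.2115, Y=-1965314.5777, Z=-3257490.8127

X=-5115756.211 m, Y=-1965314.578 m, Z=-3257490.813 m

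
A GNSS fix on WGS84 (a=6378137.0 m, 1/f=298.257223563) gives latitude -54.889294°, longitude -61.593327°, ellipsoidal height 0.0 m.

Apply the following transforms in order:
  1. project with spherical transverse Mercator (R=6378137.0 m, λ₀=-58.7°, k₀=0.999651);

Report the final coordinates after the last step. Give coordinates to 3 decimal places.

start: φ=-54.889294°, λ=-61.593327°, h=0.000 m
→ tm (R=6378137.0, λ₀=-58.7°): E=-185157.7332, N=-6111941.5250

E=-185157.733 m, N=-6111941.525 m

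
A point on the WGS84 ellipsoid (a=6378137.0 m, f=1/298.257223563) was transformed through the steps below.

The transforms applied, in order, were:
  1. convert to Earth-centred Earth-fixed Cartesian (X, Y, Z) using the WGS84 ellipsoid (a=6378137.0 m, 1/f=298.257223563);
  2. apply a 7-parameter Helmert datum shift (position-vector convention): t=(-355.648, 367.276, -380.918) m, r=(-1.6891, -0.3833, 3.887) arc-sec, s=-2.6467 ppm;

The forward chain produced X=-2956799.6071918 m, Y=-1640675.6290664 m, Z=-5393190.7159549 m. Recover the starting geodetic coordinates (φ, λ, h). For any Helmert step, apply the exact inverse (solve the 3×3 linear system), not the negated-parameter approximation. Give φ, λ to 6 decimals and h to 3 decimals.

φ=-58.084804°, λ=-150.968334°, h=2468.048 m

start: X=-2956799.6072, Y=-1640675.6291, Z=-5393190.7160 m
→ Helmert⁻¹: X=-2956492.7287, Y=-1640947.3723, Z=-5392832.0148
→ geod (Bowring, a=6378137.000): φ=-58.08480400°, λ=-150.96833400°, h=2468.0480 m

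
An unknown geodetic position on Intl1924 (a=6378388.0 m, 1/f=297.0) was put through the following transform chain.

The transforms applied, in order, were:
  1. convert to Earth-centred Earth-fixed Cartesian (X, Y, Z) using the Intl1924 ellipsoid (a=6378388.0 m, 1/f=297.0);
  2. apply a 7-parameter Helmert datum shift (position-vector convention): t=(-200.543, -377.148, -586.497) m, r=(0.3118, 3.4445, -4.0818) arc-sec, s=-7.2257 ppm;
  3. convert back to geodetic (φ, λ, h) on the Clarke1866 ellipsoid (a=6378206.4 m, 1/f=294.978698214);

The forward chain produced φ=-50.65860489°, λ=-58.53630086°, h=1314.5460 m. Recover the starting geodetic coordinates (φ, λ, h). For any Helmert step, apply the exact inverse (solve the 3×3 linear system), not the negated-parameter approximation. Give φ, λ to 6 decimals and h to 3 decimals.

φ=-50.654905°, λ=-58.529031°, h=500.055 m

start: φ=-50.658605°, λ=-58.536301°, h=1314.546 m
→ ECEF (a=6378206.400, f=1/294.978698214): X=2115205.5008, Y=-3456615.5614, Z=-4910368.6134
→ Helmert⁻¹: X=2115571.7153, Y=-3456228.9439, Z=-4909777.0398
→ geod (Bowring, a=6378388.000): φ=-50.65490500°, λ=-58.52903100°, h=500.0550 m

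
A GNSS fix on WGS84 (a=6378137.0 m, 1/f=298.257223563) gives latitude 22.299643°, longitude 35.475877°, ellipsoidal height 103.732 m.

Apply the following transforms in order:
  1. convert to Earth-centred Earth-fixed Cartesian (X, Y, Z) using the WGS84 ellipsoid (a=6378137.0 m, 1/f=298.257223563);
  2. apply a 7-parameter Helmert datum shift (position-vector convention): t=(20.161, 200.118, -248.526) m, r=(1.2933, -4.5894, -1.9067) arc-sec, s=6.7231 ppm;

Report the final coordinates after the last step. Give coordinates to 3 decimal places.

X=4808069.877 m, Y=3426651.349 m, Z=2405079.831 m

start: φ=22.299643°, λ=35.475877°, h=103.732 m
→ ECEF (a=6378137.000, f=1/298.257223563): X=4808039.2323, Y=3426487.7211, Z=2405183.7223
→ Helmert 7p (PV): X=4808069.8769, Y=3426651.3493, Z=2405079.8309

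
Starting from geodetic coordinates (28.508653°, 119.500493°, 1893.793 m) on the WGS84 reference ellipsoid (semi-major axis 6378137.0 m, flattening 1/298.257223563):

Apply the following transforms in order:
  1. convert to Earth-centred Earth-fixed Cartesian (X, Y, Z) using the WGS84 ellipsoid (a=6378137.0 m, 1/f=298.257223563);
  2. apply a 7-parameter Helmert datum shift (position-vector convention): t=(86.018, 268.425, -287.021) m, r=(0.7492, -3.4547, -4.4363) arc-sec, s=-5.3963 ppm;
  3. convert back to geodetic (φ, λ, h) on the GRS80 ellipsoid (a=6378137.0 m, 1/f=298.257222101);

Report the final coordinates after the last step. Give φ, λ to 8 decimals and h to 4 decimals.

φ=28.50526279°, λ=119.49765236°, h=1890.3983 m

start: φ=28.508653°, λ=119.500493°, h=1893.793 m
→ ECEF (a=6378137.000, f=1/298.257223563): X=-2762882.4024, Y=4883280.0741, Z=3027063.4523
→ Helmert 7p (PV): X=-2762727.1467, Y=4883570.5757, Z=3026731.5586
→ geod (Bowring, a=6378137.000): φ=28.50526279°, λ=119.49765236°, h=1890.3983 m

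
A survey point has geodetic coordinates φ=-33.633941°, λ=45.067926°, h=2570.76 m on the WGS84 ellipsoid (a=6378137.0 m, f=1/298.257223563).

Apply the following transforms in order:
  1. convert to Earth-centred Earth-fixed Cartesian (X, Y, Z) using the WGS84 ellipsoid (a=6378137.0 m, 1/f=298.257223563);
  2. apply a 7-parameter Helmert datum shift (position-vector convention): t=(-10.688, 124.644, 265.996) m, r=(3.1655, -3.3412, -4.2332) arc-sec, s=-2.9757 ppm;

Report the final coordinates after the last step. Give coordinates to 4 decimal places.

X=3756042.5959 m, Y=3764936.6868 m, Z=-3513741.7429 m

start: φ=-33.633941°, λ=45.067926°, h=2570.760 m
→ ECEF (a=6378137.000, f=1/298.257223563): X=3755930.2703, Y=3764846.3985, Z=-3514136.8146
→ Helmert 7p (PV): X=3756042.5959, Y=3764936.6868, Z=-3513741.7429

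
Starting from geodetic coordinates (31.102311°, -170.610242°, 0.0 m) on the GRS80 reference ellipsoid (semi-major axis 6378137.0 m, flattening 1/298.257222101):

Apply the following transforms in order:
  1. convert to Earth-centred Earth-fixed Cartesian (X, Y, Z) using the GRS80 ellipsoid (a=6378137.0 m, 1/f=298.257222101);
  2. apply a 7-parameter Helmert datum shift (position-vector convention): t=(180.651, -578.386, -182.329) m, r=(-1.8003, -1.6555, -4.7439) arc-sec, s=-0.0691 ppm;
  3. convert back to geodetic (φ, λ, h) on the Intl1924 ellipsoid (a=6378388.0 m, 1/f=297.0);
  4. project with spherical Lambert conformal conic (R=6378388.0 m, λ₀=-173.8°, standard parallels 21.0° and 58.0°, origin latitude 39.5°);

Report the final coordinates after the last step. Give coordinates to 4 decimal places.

start: φ=31.102311°, λ=-170.610242°, h=0.000 m
→ ECEF (a=6378137.000, f=1/298.257222101): X=-5392901.3257, Y=-891798.6172, Z=3275611.3632
→ Helmert 7p (PV): X=-5392767.1030, Y=-892224.3200, Z=3275393.3076
→ geod (Bowring, a=6378388.000): φ=31.10164813°, λ=-170.60561000°, h=-393.2226 m
→ lcc (R=6378388.0, λ₀=-173.8°): E=292222.7501, N=-885092.9802

E=292222.7501 m, N=-885092.9802 m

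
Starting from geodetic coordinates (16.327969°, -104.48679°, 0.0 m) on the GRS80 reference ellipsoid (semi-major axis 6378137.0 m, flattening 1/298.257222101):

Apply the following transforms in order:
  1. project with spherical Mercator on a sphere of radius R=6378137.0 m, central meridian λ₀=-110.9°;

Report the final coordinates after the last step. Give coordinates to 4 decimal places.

start: φ=16.327969°, λ=-104.486790°, h=0.000 m
→ merc (R=6378137.0, λ₀=-110.9°): E=713915.2716, N=1842734.8264

E=713915.2716 m, N=1842734.8264 m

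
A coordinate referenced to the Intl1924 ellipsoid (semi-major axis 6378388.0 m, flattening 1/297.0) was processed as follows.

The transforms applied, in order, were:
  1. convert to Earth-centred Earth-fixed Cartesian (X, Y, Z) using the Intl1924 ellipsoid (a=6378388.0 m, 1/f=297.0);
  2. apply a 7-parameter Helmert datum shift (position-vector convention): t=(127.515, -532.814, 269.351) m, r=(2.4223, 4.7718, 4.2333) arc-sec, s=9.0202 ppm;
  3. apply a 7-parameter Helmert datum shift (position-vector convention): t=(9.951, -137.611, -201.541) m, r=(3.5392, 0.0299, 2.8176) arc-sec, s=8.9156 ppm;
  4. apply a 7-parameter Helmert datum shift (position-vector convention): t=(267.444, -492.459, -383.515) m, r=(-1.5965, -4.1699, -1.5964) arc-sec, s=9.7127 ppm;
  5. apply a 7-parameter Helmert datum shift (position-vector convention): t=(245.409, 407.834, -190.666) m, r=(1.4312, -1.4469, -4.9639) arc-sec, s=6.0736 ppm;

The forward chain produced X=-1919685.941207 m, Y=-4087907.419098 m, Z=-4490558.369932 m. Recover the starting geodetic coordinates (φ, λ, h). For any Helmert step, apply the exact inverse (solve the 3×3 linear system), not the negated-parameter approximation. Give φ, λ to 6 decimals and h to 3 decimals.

start: X=-1919685.9412, Y=-4087907.4191, Z=-4490558.3699 m
→ Helmert⁻¹: X=-1919852.7985, Y=-4088367.7816, Z=-4490298.5963
→ Helmert⁻¹: X=-1920160.7234, Y=-4087815.7281, Z=-4489864.2940
→ Helmert⁻¹: X=-1920208.7426, Y=-4087692.4772, Z=-4489552.8649
→ Helmert⁻¹: X=-1920298.9507, Y=-4087136.1114, Z=-4489778.1441
→ geod (Bowring, a=6378388.000): φ=-45.02783000°, λ=-115.16600300°, h=229.8750 m

φ=-45.027830°, λ=-115.166003°, h=229.875 m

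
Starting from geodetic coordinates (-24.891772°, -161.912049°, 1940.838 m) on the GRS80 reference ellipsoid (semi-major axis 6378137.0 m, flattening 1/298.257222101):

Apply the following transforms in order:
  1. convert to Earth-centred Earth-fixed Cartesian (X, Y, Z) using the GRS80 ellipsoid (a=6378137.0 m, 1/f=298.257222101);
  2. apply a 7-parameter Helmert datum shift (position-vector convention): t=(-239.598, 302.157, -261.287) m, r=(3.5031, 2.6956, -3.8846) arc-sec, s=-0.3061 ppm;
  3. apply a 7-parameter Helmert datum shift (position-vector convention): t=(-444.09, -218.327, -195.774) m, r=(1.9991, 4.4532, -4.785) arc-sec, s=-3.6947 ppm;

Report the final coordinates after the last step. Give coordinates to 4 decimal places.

start: φ=-24.891772°, λ=-161.912049°, h=1940.838 m
→ ECEF (a=6378137.000, f=1/298.257222101): X=-5504654.1895, Y=-1797917.1432, Z=-2669021.1951
→ Helmert 7p (PV): X=-5504960.8432, Y=-1797465.4370, Z=-2669240.2617
→ Helmert 7p (PV): X=-5505483.9200, Y=-1797523.5475, Z=-2669324.7443

X=-5505483.9200 m, Y=-1797523.5475 m, Z=-2669324.7443 m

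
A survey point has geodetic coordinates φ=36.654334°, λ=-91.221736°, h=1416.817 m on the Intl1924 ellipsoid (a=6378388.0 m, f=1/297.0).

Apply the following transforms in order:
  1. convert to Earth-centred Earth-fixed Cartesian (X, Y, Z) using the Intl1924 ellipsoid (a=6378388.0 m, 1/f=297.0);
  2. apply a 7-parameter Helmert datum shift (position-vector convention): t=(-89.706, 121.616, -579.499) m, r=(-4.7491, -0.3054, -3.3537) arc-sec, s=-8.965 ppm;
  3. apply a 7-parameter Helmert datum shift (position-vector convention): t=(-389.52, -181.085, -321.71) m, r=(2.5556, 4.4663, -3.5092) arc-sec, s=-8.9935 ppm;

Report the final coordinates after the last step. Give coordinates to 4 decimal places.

start: φ=36.654334°, λ=-91.221736°, h=1416.817 m
→ ECEF (a=6378388.000, f=1/297.0): X=-109259.8611, Y=-5123185.4409, Z=3787594.1092
→ Helmert 7p (PV): X=-109437.4936, Y=-5122928.9132, Z=3787098.4492
→ Helmert 7p (PV): X=-109831.1832, Y=-5123108.9846, Z=3786681.5776

X=-109831.1832 m, Y=-5123108.9846 m, Z=3786681.5776 m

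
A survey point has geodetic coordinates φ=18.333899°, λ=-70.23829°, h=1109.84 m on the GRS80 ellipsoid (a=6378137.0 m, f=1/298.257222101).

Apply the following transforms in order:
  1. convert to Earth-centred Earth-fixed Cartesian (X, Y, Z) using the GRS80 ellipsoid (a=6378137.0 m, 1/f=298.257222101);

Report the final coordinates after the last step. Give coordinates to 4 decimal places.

start: φ=18.333899°, λ=-70.238290°, h=1109.840 m
→ ECEF (a=6378137.000, f=1/298.257222101): X=2048075.1963, Y=-5700698.2546, Z=1993848.0233

X=2048075.1963 m, Y=-5700698.2546 m, Z=1993848.0233 m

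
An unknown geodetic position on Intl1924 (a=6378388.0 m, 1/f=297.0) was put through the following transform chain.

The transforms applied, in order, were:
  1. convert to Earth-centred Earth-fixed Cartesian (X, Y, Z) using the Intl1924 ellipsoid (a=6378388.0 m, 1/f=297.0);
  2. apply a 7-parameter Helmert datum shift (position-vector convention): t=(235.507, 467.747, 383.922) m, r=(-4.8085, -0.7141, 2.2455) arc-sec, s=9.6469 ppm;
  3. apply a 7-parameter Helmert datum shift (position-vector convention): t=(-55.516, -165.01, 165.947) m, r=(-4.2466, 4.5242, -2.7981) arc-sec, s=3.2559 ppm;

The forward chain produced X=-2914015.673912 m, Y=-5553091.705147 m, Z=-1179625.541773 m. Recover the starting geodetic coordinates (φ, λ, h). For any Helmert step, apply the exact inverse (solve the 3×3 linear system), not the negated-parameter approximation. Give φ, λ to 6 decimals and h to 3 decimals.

φ=-10.730348°, λ=-117.688553°, h=3924.654 m

start: X=-2914015.6739, Y=-5553091.7051, Z=-1179625.5418 m
→ Helmert⁻¹: X=-2913849.4605, Y=-5552923.8502, Z=-1179965.8838
→ Helmert⁻¹: X=-2914121.3984, Y=-5553278.7810, Z=-1180457.7899
→ geod (Bowring, a=6378388.000): φ=-10.73034800°, λ=-117.68855300°, h=3924.6540 m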